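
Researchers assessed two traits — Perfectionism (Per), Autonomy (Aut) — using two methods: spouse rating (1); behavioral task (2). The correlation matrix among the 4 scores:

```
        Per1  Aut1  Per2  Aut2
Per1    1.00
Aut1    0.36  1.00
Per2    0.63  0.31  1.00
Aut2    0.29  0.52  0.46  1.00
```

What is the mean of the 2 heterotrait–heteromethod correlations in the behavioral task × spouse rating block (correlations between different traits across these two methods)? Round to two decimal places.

HTHM values (method 2 × method 1): 0.31, 0.29; mean = 0.60/2 = 0.30.

0.30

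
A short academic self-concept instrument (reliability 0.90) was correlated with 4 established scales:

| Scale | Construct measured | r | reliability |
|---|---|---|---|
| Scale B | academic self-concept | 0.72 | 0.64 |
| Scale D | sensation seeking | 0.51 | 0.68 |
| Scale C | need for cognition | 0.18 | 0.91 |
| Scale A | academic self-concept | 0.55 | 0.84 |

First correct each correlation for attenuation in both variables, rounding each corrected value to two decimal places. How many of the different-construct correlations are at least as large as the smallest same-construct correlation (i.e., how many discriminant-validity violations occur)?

Disattenuated r (r / √(r_scale · r_new)):
  Scale B (conv): 0.72 / √(0.64·0.90) = 0.95
  Scale D (disc): 0.51 / √(0.68·0.90) = 0.65
  Scale C (disc): 0.18 / √(0.91·0.90) = 0.20
  Scale A (conv): 0.55 / √(0.84·0.90) = 0.63
Smallest convergent = 0.63. Discriminant values: 0.65, 0.20; count ≥ 0.63 → 1.

1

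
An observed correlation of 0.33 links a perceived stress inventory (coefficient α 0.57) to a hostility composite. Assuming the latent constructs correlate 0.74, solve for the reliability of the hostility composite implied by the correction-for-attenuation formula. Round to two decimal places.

r_true = r_obs / √(r_xx · r_yy) ⇒ 0.74 = 0.33 / √(0.57 · r_yy).
√(0.57 · r_yy) = 0.33 / 0.74 = 0.4459; 0.57 · r_yy = 0.1988; r_yy = 0.1988 / 0.57 ≈ 0.35.

0.35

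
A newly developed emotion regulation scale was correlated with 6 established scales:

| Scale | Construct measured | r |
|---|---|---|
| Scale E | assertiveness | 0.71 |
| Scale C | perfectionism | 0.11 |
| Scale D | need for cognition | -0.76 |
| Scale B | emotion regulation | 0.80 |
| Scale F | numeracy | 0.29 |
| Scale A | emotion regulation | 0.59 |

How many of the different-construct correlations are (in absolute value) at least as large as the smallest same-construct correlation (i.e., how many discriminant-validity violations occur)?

Convergent (same construct = emotion regulation): Scale B, Scale A.
Smallest convergent = 0.59. Discriminant |r|: 0.71, 0.11, 0.76, 0.29; count ≥ 0.59 → 2.

2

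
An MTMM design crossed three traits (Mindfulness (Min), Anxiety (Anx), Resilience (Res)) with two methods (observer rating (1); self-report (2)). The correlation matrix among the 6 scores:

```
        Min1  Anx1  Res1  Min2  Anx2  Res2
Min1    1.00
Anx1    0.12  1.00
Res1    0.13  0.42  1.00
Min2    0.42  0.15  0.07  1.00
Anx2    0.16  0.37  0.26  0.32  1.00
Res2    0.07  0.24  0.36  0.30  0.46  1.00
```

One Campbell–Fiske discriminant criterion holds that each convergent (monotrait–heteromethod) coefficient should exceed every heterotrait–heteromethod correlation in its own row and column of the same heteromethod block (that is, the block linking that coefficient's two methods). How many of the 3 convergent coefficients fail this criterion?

0

Each convergent coefficient versus the relevant comparison correlations:
Min (methods 1·2): 0.42 vs {0.16, 0.15, 0.07, 0.07} → pass.
Anx (methods 1·2): 0.37 vs {0.15, 0.16, 0.24, 0.26} → pass.
Res (methods 1·2): 0.36 vs {0.07, 0.07, 0.26, 0.24} → pass.
0 of 3 fail.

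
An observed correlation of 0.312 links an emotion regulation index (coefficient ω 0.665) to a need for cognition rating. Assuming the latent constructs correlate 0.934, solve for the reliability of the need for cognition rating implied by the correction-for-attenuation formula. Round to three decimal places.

r_true = r_obs / √(r_xx · r_yy) ⇒ 0.934 = 0.312 / √(0.665 · r_yy).
√(0.665 · r_yy) = 0.312 / 0.934 = 0.3340; 0.665 · r_yy = 0.1116; r_yy = 0.1116 / 0.665 ≈ 0.168.

0.168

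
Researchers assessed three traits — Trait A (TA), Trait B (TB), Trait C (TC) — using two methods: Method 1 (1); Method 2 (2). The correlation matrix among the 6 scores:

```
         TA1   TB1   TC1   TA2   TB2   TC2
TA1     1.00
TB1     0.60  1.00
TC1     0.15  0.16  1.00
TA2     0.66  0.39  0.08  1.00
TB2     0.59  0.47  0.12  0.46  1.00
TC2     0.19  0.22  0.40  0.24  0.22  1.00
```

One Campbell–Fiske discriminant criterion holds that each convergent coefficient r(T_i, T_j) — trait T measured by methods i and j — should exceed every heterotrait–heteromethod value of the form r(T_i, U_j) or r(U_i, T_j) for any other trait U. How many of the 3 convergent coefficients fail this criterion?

1

Checking each validity diagonal entry against its comparison values:
TA (methods 1·2): 0.66 vs {0.59, 0.39, 0.19, 0.08} → pass.
TB (methods 1·2): 0.47 vs {0.39, 0.59, 0.22, 0.12} → fail.
TC (methods 1·2): 0.40 vs {0.08, 0.19, 0.12, 0.22} → pass.
1 of 3 fail.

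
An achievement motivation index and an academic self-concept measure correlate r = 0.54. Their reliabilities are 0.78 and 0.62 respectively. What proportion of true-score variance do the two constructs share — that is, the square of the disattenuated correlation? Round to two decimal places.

Disattenuated r = 0.54 / √(0.78 × 0.62) = 0.54 / 0.6954 = 0.7765.
Shared true-score variance = 0.7765² = 0.6030 ≈ 0.60.

0.60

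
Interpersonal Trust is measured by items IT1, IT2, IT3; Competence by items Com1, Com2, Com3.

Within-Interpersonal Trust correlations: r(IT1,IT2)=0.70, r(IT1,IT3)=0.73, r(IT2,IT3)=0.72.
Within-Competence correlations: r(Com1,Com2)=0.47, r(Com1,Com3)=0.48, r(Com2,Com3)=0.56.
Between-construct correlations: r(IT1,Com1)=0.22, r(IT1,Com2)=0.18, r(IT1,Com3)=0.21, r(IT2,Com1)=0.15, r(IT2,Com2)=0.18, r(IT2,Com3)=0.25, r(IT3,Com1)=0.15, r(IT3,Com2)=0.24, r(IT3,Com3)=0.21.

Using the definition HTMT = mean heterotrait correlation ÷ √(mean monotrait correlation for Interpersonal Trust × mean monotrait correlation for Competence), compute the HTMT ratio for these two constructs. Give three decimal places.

0.331

Mean between = 1.79/9 = 0.1989.
Mean within-IT = 2.15/3 = 0.7167; mean within-Com = 1.51/3 = 0.5033.
Geometric mean = √(0.7167 × 0.5033) = 0.6006.
HTMT = 0.1989 / 0.6006 = 0.331.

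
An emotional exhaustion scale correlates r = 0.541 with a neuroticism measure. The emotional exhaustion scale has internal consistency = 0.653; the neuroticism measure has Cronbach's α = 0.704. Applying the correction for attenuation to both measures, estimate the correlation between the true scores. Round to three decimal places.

0.798

r_true = r_obs / √(r_xx · r_yy) = 0.541 / √(0.653 × 0.704) = 0.541 / √0.459712 = 0.541 / 0.6780 ≈ 0.798.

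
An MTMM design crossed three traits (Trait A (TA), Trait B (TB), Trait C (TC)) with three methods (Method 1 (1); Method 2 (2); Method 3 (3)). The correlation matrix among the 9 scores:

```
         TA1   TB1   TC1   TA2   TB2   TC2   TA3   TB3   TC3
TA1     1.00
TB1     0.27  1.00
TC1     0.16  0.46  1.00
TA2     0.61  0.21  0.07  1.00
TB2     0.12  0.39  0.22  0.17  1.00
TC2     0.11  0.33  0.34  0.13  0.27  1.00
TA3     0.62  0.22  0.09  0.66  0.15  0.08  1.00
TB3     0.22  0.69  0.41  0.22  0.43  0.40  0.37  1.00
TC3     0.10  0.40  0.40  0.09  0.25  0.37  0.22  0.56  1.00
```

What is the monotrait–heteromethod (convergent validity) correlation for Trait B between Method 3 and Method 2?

Same trait (TB), different methods: r(TB3, TB2) = 0.43.

0.43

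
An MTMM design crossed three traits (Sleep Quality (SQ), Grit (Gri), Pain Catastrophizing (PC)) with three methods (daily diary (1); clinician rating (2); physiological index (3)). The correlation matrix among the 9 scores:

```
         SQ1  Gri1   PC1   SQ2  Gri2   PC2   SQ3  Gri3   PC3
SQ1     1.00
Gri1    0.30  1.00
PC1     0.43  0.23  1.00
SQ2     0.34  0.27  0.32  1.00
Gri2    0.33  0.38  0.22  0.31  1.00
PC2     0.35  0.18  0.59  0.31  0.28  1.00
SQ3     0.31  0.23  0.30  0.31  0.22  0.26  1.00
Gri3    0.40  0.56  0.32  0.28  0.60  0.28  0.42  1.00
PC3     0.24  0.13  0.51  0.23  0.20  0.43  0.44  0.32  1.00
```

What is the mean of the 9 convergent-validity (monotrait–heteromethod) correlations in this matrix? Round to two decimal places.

0.45

Convergent values: 0.34, 0.31, 0.31, 0.38, 0.56, 0.60, 0.59, 0.51, 0.43; mean = 4.03/9 = 0.45.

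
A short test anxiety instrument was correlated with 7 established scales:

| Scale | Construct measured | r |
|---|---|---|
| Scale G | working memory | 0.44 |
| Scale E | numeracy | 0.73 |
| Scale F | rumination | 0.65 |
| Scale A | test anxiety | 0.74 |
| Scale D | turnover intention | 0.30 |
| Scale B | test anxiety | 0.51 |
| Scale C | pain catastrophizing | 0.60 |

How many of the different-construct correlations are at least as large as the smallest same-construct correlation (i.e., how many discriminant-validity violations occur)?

Convergent (same construct = test anxiety): Scale A, Scale B.
Smallest convergent = 0.51. Discriminant values: 0.44, 0.73, 0.65, 0.30, 0.60; count ≥ 0.51 → 3.

3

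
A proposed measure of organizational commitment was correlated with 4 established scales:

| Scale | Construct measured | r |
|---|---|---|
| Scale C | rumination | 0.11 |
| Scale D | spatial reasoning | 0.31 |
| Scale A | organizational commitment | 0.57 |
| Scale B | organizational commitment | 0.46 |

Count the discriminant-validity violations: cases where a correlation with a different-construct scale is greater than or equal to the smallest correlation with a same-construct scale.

0

Convergent (same construct = organizational commitment): Scale A, Scale B.
Smallest convergent = 0.46. Discriminant values: 0.11, 0.31; count ≥ 0.46 → 0.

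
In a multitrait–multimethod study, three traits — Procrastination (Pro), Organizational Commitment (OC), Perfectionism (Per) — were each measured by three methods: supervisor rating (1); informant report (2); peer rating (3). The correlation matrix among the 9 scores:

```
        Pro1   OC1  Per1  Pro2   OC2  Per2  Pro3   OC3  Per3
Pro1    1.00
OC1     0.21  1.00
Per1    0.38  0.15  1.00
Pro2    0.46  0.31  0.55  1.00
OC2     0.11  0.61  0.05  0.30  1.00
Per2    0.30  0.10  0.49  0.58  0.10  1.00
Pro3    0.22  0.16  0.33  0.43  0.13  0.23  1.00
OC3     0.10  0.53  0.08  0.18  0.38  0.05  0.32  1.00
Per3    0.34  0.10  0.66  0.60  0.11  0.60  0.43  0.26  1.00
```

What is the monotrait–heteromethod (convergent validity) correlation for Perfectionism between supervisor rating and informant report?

Same trait (Per), different methods: r(Per1, Per2) = 0.49.

0.49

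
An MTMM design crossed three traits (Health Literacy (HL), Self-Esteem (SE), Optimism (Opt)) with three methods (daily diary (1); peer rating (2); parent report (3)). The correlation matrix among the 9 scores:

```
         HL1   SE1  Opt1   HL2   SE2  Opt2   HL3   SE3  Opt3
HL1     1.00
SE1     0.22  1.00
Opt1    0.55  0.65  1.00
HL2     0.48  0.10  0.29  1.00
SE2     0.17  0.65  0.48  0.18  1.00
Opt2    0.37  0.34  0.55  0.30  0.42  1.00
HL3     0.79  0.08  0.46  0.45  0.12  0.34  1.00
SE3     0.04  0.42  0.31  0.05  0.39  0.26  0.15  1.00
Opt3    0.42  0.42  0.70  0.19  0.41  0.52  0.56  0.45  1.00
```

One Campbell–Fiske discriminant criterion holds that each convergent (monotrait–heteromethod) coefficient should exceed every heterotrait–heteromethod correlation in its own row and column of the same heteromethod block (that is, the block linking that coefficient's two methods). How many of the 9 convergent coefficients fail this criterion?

2

Each convergent coefficient versus the relevant comparison correlations:
HL (methods 1·2): 0.48 vs {0.17, 0.10, 0.37, 0.29} → pass.
HL (methods 1·3): 0.79 vs {0.04, 0.08, 0.42, 0.46} → pass.
HL (methods 2·3): 0.45 vs {0.05, 0.12, 0.19, 0.34} → pass.
SE (methods 1·2): 0.65 vs {0.10, 0.17, 0.34, 0.48} → pass.
SE (methods 1·3): 0.42 vs {0.08, 0.04, 0.42, 0.31} → fail.
SE (methods 2·3): 0.39 vs {0.12, 0.05, 0.41, 0.26} → fail.
Opt (methods 1·2): 0.55 vs {0.29, 0.37, 0.48, 0.34} → pass.
Opt (methods 1·3): 0.70 vs {0.46, 0.42, 0.31, 0.42} → pass.
Opt (methods 2·3): 0.52 vs {0.34, 0.19, 0.26, 0.41} → pass.
2 of 9 fail.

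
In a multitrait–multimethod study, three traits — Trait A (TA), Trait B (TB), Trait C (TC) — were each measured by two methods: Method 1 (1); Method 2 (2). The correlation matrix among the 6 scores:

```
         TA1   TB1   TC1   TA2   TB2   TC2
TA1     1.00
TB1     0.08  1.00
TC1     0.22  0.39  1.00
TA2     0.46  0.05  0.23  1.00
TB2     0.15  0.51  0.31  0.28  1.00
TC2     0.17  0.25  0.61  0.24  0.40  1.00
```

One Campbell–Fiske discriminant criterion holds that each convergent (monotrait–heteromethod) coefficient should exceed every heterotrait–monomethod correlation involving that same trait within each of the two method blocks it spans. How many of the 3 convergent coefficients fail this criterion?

0

Convergent coefficients and their comparison sets:
TA (methods 1·2): 0.46 vs {0.08, 0.28, 0.22, 0.24} → pass.
TB (methods 1·2): 0.51 vs {0.08, 0.28, 0.39, 0.40} → pass.
TC (methods 1·2): 0.61 vs {0.22, 0.24, 0.39, 0.40} → pass.
0 of 3 fail.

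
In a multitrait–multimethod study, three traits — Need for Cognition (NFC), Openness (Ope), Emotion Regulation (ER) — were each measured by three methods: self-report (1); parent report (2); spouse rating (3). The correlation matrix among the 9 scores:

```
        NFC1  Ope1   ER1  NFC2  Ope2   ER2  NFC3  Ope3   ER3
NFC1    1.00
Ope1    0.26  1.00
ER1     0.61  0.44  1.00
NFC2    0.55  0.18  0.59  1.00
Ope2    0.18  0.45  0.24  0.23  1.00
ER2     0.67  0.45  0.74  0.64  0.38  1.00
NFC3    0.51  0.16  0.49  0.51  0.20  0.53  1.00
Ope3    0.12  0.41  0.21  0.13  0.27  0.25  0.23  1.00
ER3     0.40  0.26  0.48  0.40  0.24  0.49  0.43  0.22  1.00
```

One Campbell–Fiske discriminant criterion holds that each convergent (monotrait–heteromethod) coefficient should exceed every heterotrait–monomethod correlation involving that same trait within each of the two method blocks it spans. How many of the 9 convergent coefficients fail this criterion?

Convergent coefficients and their comparison sets:
NFC (methods 1·2): 0.55 vs {0.26, 0.23, 0.61, 0.64} → fail.
NFC (methods 1·3): 0.51 vs {0.26, 0.23, 0.61, 0.43} → fail.
NFC (methods 2·3): 0.51 vs {0.23, 0.23, 0.64, 0.43} → fail.
Ope (methods 1·2): 0.45 vs {0.26, 0.23, 0.44, 0.38} → pass.
Ope (methods 1·3): 0.41 vs {0.26, 0.23, 0.44, 0.22} → fail.
Ope (methods 2·3): 0.27 vs {0.23, 0.23, 0.38, 0.22} → fail.
ER (methods 1·2): 0.74 vs {0.61, 0.64, 0.44, 0.38} → pass.
ER (methods 1·3): 0.48 vs {0.61, 0.43, 0.44, 0.22} → fail.
ER (methods 2·3): 0.49 vs {0.64, 0.43, 0.38, 0.22} → fail.
7 of 9 fail.

7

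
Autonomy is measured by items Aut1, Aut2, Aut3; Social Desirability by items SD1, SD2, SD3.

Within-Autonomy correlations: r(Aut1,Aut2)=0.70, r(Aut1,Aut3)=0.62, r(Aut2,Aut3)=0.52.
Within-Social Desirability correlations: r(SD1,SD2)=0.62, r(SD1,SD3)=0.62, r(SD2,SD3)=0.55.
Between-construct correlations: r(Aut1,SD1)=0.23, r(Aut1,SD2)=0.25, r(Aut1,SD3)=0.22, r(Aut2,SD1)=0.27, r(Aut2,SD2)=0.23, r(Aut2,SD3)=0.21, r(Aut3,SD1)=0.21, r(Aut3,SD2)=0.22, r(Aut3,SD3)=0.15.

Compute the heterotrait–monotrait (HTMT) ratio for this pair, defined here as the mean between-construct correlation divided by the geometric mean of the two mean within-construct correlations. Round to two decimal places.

Mean between = 1.99/9 = 0.2211.
Mean within-Aut = 1.84/3 = 0.6133; mean within-SD = 1.79/3 = 0.5967.
Geometric mean = √(0.6133 × 0.5967) = 0.6049.
HTMT = 0.2211 / 0.6049 = 0.37.

0.37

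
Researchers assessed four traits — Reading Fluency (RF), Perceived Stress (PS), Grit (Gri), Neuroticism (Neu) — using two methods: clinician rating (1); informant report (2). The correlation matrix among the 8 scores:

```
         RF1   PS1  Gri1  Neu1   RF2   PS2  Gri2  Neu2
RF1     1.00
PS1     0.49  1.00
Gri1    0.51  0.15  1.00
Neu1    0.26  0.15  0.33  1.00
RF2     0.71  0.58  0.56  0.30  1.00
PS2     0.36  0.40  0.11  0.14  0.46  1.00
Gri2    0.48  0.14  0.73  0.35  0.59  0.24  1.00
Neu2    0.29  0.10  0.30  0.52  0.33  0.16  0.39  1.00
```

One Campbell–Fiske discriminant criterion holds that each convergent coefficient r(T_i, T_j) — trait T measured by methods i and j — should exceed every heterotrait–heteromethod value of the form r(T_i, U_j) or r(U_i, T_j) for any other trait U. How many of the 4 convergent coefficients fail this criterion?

1

Convergent coefficients and their comparison sets:
RF (methods 1·2): 0.71 vs {0.36, 0.58, 0.48, 0.56, 0.29, 0.30} → pass.
PS (methods 1·2): 0.40 vs {0.58, 0.36, 0.14, 0.11, 0.10, 0.14} → fail.
Gri (methods 1·2): 0.73 vs {0.56, 0.48, 0.11, 0.14, 0.30, 0.35} → pass.
Neu (methods 1·2): 0.52 vs {0.30, 0.29, 0.14, 0.10, 0.35, 0.30} → pass.
1 of 4 fail.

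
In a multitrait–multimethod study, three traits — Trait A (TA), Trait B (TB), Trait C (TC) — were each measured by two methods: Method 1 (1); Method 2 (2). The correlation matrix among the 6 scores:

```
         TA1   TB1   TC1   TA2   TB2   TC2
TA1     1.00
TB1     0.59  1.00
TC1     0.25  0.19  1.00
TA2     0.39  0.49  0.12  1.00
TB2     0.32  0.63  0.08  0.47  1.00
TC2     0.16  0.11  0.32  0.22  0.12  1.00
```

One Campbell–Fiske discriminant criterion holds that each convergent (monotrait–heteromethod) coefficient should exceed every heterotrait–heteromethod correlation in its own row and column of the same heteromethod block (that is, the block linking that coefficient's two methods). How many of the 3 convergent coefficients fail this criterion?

1

Each convergent coefficient versus the relevant comparison correlations:
TA (methods 1·2): 0.39 vs {0.32, 0.49, 0.16, 0.12} → fail.
TB (methods 1·2): 0.63 vs {0.49, 0.32, 0.11, 0.08} → pass.
TC (methods 1·2): 0.32 vs {0.12, 0.16, 0.08, 0.11} → pass.
1 of 3 fail.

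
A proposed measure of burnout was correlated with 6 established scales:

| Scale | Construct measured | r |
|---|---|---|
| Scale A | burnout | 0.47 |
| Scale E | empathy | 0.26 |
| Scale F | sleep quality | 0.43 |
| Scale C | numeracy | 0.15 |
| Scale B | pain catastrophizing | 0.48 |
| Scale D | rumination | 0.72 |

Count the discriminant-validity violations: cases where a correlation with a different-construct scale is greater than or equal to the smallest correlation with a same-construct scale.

Convergent (same construct = burnout): Scale A.
Smallest convergent = 0.47. Discriminant values: 0.26, 0.43, 0.15, 0.48, 0.72; count ≥ 0.47 → 2.

2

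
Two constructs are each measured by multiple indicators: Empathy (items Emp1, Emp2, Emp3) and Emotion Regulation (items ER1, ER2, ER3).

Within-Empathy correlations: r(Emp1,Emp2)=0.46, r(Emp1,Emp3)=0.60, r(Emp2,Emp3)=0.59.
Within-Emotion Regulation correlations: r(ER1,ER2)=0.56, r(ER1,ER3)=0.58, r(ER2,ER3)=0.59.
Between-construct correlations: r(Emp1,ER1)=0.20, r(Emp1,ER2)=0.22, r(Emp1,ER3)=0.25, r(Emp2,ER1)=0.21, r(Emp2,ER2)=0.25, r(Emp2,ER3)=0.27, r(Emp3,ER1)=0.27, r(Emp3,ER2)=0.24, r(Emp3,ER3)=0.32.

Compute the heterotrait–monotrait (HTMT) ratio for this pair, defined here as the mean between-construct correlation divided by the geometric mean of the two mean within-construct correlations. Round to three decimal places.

0.440

Mean between = 2.23/9 = 0.2478.
Mean within-Emp = 1.65/3 = 0.5500; mean within-ER = 1.73/3 = 0.5767.
Geometric mean = √(0.5500 × 0.5767) = 0.5632.
HTMT = 0.2478 / 0.5632 = 0.440.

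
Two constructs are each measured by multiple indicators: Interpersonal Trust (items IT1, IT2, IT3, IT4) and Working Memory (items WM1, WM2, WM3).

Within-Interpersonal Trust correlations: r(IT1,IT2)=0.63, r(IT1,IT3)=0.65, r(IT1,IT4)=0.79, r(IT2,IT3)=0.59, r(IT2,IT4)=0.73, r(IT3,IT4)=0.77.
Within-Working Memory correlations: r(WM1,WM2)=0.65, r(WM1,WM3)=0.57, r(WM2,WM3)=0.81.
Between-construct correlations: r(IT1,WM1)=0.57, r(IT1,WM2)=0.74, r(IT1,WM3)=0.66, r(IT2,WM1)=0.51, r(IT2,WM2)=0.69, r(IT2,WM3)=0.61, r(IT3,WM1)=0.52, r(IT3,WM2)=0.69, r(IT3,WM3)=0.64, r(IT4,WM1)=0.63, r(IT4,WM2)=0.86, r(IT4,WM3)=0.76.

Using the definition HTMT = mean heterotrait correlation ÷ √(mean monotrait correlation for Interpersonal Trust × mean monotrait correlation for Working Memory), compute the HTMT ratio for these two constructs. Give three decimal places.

Between-construct mean = 7.88/12 = 0.6567.
Mean within-IT = 4.16/6 = 0.6933; mean within-WM = 2.03/3 = 0.6767.
Geometric mean = √(0.6933 × 0.6767) = 0.6849.
HTMT = 0.6567 / 0.6849 = 0.959.

0.959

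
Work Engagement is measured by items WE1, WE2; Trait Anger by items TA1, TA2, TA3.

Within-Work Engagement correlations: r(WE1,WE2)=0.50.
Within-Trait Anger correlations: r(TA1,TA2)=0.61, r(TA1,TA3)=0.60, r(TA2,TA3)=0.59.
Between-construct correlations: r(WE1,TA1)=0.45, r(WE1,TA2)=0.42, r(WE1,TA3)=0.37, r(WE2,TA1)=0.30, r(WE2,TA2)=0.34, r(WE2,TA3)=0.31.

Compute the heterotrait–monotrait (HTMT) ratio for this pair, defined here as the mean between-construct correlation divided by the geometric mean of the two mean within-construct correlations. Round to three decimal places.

Between-construct mean = 2.19/6 = 0.3650.
Mean within-WE = 0.50/1 = 0.5000; mean within-TA = 1.80/3 = 0.6000.
Geometric mean = √(0.5000 × 0.6000) = 0.5477.
HTMT = 0.3650 / 0.5477 = 0.666.

0.666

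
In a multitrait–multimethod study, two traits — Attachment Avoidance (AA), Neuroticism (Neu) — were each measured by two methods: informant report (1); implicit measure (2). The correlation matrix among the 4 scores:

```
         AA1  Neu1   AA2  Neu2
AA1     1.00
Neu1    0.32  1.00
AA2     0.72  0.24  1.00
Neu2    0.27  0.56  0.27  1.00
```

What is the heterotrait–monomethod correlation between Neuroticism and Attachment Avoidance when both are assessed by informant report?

0.32

Different traits, same method: r(Neu1, AA1) = 0.32.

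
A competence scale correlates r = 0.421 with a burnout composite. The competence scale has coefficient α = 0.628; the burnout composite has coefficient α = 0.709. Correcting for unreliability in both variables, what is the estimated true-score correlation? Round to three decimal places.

0.631

r_true = r_obs / √(r_xx · r_yy) = 0.421 / √(0.628 × 0.709) = 0.421 / √0.445252 = 0.421 / 0.6673 ≈ 0.631.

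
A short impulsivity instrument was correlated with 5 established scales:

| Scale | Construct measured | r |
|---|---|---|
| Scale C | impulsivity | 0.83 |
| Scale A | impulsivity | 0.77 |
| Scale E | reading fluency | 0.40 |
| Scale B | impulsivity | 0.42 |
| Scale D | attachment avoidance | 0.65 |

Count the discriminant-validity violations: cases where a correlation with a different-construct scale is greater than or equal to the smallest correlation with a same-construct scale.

1

Convergent (same construct = impulsivity): Scale C, Scale A, Scale B.
Smallest convergent = 0.42. Discriminant values: 0.40, 0.65; count ≥ 0.42 → 1.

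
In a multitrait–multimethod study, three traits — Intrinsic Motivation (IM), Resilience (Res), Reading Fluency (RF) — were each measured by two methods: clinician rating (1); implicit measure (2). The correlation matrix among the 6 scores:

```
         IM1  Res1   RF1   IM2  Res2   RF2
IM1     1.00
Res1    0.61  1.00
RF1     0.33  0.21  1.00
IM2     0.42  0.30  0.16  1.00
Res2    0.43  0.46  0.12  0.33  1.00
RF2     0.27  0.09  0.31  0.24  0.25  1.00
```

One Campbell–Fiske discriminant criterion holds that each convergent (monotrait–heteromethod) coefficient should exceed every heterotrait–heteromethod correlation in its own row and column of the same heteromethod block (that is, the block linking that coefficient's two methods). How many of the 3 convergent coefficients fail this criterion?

1

Each convergent coefficient versus the relevant comparison correlations:
IM (methods 1·2): 0.42 vs {0.43, 0.30, 0.27, 0.16} → fail.
Res (methods 1·2): 0.46 vs {0.30, 0.43, 0.09, 0.12} → pass.
RF (methods 1·2): 0.31 vs {0.16, 0.27, 0.12, 0.09} → pass.
1 of 3 fail.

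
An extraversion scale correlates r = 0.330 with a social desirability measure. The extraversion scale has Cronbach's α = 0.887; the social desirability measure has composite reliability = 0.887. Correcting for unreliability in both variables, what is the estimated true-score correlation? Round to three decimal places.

r_true = r_obs / √(r_xx · r_yy) = 0.330 / √(0.887 × 0.887) = 0.330 / √0.786769 = 0.330 / 0.8870 ≈ 0.372.

0.372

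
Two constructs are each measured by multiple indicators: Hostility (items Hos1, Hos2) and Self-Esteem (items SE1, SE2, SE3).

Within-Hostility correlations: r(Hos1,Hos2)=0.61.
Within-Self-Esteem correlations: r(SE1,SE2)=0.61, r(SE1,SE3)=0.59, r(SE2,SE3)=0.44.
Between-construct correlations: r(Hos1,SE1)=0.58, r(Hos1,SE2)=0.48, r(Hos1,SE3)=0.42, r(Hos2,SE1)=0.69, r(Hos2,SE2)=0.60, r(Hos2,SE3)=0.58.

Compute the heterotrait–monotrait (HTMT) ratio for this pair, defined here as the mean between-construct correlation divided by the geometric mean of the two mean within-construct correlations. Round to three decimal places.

Mean heterotrait r = 3.35/6 = 0.5583.
Mean within-Hos = 0.61/1 = 0.6100; mean within-SE = 1.64/3 = 0.5467.
Geometric mean = √(0.6100 × 0.5467) = 0.5775.
HTMT = 0.5583 / 0.5775 = 0.967.

0.967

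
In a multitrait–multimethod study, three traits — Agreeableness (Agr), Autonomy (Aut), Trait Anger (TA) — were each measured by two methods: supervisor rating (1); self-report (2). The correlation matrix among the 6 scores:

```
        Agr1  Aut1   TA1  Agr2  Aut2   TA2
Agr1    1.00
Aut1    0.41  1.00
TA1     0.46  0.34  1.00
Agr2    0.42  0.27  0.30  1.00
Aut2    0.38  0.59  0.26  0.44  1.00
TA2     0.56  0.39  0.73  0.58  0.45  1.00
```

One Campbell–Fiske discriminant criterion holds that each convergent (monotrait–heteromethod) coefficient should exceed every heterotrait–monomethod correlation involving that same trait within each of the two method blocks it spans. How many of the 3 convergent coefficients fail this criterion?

Checking each validity diagonal entry against its comparison values:
Agr (methods 1·2): 0.42 vs {0.41, 0.44, 0.46, 0.58} → fail.
Aut (methods 1·2): 0.59 vs {0.41, 0.44, 0.34, 0.45} → pass.
TA (methods 1·2): 0.73 vs {0.46, 0.58, 0.34, 0.45} → pass.
1 of 3 fail.

1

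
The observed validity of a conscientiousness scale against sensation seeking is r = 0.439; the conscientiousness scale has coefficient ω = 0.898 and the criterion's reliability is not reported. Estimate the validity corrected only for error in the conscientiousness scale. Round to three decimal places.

Single correction: r_c = r_obs / √r_xx = 0.439 / √0.898 = 0.439 / 0.9476 ≈ 0.463.

0.463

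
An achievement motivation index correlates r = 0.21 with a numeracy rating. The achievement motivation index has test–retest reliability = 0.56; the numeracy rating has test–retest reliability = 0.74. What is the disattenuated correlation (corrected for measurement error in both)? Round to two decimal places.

0.33

r_true = r_obs / √(r_xx · r_yy) = 0.21 / √(0.56 × 0.74) = 0.21 / √0.4144 = 0.21 / 0.6437 ≈ 0.33.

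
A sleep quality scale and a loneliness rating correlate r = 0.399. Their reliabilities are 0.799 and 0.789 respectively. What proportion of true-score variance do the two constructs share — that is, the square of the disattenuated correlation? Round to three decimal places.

Disattenuated r = 0.399 / √(0.799 × 0.789) = 0.399 / 0.7940 = 0.5025.
Shared true-score variance = 0.5025² = 0.2525 ≈ 0.253.

0.253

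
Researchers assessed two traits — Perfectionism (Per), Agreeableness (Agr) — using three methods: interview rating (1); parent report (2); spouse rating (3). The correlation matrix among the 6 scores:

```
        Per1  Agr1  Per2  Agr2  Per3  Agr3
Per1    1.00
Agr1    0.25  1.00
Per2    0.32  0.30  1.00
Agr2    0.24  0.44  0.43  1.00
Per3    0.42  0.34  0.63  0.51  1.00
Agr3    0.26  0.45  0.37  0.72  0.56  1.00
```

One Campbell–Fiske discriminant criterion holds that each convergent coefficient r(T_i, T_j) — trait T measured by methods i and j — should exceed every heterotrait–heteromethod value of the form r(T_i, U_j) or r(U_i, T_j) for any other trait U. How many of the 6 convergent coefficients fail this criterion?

0

Each convergent coefficient versus the relevant comparison correlations:
Per (methods 1·2): 0.32 vs {0.24, 0.30} → pass.
Per (methods 1·3): 0.42 vs {0.26, 0.34} → pass.
Per (methods 2·3): 0.63 vs {0.37, 0.51} → pass.
Agr (methods 1·2): 0.44 vs {0.30, 0.24} → pass.
Agr (methods 1·3): 0.45 vs {0.34, 0.26} → pass.
Agr (methods 2·3): 0.72 vs {0.51, 0.37} → pass.
0 of 6 fail.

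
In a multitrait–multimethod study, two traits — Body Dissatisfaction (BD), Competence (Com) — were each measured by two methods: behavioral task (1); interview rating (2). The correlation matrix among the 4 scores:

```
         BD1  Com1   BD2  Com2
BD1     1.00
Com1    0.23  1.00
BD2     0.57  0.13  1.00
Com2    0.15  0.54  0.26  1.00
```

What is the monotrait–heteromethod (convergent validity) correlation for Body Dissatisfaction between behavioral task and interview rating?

Same trait (BD), different methods: r(BD1, BD2) = 0.57.

0.57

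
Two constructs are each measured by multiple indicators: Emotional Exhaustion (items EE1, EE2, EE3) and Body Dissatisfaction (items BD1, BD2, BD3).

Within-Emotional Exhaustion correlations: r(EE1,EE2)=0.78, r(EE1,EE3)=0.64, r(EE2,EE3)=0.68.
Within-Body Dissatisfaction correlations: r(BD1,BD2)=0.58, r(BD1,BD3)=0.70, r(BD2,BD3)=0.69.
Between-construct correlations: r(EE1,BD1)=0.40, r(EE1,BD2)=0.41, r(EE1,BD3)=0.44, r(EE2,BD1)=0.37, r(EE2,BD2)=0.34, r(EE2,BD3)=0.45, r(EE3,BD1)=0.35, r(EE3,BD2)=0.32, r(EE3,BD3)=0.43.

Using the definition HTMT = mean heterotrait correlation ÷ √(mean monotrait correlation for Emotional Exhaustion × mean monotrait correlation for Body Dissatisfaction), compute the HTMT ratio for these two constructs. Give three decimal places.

Mean between = 3.51/9 = 0.3900.
Mean within-EE = 2.10/3 = 0.7000; mean within-BD = 1.97/3 = 0.6567.
Geometric mean = √(0.7000 × 0.6567) = 0.6780.
HTMT = 0.3900 / 0.6780 = 0.575.

0.575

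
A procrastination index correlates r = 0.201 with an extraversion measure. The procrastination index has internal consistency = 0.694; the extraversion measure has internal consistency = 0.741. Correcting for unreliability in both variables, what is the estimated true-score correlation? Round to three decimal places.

r_true = r_obs / √(r_xx · r_yy) = 0.201 / √(0.694 × 0.741) = 0.201 / √0.514254 = 0.201 / 0.7171 ≈ 0.280.

0.280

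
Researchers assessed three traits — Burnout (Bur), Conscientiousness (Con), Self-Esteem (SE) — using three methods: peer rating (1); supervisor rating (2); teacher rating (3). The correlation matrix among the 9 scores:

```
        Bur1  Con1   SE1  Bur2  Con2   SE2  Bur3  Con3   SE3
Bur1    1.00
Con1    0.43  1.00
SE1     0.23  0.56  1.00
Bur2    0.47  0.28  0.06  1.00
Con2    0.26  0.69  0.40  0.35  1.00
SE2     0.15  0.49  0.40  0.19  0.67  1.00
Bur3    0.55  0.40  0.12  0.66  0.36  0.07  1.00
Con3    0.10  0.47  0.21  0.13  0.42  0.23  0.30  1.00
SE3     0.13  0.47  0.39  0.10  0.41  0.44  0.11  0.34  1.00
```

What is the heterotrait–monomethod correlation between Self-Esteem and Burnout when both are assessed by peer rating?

Different traits, same method: r(SE1, Bur1) = 0.23.

0.23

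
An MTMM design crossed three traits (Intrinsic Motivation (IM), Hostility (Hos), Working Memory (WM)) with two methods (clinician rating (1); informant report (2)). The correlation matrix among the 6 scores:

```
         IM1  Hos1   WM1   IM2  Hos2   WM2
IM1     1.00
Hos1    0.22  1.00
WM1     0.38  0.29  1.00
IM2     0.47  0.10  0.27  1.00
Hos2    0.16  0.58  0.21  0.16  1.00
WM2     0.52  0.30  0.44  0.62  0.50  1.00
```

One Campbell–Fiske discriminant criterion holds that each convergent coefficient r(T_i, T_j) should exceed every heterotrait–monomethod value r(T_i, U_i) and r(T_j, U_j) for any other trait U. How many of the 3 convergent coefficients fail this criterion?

2

Checking each validity diagonal entry against its comparison values:
IM (methods 1·2): 0.47 vs {0.22, 0.16, 0.38, 0.62} → fail.
Hos (methods 1·2): 0.58 vs {0.22, 0.16, 0.29, 0.50} → pass.
WM (methods 1·2): 0.44 vs {0.38, 0.62, 0.29, 0.50} → fail.
2 of 3 fail.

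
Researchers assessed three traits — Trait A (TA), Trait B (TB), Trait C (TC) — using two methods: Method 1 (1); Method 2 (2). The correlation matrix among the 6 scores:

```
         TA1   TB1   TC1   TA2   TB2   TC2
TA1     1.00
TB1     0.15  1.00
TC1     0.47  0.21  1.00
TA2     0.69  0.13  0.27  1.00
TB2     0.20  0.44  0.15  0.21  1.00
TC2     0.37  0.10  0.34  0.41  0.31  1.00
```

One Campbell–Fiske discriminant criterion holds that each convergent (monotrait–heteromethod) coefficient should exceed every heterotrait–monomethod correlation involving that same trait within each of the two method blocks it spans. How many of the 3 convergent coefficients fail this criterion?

1

Each convergent coefficient versus the relevant comparison correlations:
TA (methods 1·2): 0.69 vs {0.15, 0.21, 0.47, 0.41} → pass.
TB (methods 1·2): 0.44 vs {0.15, 0.21, 0.21, 0.31} → pass.
TC (methods 1·2): 0.34 vs {0.47, 0.41, 0.21, 0.31} → fail.
1 of 3 fail.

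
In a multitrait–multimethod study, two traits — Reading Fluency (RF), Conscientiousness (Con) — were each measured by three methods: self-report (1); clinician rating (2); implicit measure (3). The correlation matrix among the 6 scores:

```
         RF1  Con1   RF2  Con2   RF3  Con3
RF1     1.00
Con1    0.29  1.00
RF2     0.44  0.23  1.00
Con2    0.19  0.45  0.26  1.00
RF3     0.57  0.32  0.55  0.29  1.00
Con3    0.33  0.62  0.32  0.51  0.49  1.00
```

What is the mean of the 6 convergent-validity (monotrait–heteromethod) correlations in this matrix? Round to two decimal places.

Convergent values: 0.44, 0.57, 0.55, 0.45, 0.62, 0.51; mean = 3.14/6 = 0.52.

0.52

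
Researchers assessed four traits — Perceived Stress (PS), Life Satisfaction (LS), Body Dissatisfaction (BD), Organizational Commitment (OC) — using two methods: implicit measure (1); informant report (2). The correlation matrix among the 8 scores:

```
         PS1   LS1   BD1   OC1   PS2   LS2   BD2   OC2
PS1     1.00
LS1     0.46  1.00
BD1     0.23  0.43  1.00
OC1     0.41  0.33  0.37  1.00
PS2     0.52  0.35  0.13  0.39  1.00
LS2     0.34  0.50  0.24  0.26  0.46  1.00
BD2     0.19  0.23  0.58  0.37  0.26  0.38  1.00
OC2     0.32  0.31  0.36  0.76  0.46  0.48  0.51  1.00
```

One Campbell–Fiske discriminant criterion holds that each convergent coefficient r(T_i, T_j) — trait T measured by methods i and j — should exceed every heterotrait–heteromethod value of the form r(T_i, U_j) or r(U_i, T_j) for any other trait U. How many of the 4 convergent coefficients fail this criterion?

Checking each validity diagonal entry against its comparison values:
PS (methods 1·2): 0.52 vs {0.34, 0.35, 0.19, 0.13, 0.32, 0.39} → pass.
LS (methods 1·2): 0.50 vs {0.35, 0.34, 0.23, 0.24, 0.31, 0.26} → pass.
BD (methods 1·2): 0.58 vs {0.13, 0.19, 0.24, 0.23, 0.36, 0.37} → pass.
OC (methods 1·2): 0.76 vs {0.39, 0.32, 0.26, 0.31, 0.37, 0.36} → pass.
0 of 4 fail.

0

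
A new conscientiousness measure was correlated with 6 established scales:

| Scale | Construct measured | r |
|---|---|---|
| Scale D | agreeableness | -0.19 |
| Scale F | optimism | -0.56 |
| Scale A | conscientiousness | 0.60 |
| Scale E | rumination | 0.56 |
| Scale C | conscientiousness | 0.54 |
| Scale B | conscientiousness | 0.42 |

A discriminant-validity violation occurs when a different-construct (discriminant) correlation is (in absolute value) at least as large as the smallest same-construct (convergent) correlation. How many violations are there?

Convergent (same construct = conscientiousness): Scale A, Scale C, Scale B.
Smallest convergent = 0.42. Discriminant |r|: 0.19, 0.56, 0.56; count ≥ 0.42 → 2.

2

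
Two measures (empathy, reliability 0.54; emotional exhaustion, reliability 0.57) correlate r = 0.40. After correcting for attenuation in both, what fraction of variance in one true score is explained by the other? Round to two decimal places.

Disattenuated r = 0.40 / √(0.54 × 0.57) = 0.40 / 0.5548 = 0.7210.
Shared true-score variance = 0.7210² = 0.5198 ≈ 0.52.

0.52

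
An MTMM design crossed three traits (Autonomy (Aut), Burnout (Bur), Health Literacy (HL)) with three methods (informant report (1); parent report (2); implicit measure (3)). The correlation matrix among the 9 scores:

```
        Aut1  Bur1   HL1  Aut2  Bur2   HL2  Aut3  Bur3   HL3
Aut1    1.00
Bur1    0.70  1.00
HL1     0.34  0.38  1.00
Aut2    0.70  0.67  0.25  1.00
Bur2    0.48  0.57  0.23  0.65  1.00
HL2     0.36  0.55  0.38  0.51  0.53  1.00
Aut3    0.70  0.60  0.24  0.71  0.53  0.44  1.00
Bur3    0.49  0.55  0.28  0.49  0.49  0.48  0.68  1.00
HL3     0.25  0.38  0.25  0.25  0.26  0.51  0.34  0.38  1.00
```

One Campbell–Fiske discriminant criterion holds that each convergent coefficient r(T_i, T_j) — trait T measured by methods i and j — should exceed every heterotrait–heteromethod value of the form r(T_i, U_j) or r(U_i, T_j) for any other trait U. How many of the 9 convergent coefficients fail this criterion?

5

Convergent coefficients and their comparison sets:
Aut (methods 1·2): 0.70 vs {0.48, 0.67, 0.36, 0.25} → pass.
Aut (methods 1·3): 0.70 vs {0.49, 0.60, 0.25, 0.24} → pass.
Aut (methods 2·3): 0.71 vs {0.49, 0.53, 0.25, 0.44} → pass.
Bur (methods 1·2): 0.57 vs {0.67, 0.48, 0.55, 0.23} → fail.
Bur (methods 1·3): 0.55 vs {0.60, 0.49, 0.38, 0.28} → fail.
Bur (methods 2·3): 0.49 vs {0.53, 0.49, 0.26, 0.48} → fail.
HL (methods 1·2): 0.38 vs {0.25, 0.36, 0.23, 0.55} → fail.
HL (methods 1·3): 0.25 vs {0.24, 0.25, 0.28, 0.38} → fail.
HL (methods 2·3): 0.51 vs {0.44, 0.25, 0.48, 0.26} → pass.
5 of 9 fail.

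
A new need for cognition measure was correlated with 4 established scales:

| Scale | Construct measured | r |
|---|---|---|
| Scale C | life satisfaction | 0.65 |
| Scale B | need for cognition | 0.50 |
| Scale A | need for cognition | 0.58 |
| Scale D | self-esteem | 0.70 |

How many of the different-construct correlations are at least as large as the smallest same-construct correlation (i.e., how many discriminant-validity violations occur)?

Convergent (same construct = need for cognition): Scale B, Scale A.
Smallest convergent = 0.50. Discriminant values: 0.65, 0.70; count ≥ 0.50 → 2.

2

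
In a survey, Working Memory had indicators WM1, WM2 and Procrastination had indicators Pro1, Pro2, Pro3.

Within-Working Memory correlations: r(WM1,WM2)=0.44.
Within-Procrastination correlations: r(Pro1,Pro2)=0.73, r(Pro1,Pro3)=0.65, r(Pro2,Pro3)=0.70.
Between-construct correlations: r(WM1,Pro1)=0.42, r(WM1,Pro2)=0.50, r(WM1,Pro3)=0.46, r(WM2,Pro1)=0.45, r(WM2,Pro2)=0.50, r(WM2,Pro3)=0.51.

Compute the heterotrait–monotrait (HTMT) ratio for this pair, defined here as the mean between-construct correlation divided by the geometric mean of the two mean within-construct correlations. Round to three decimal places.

0.857

Mean between = 2.84/6 = 0.4733.
Mean within-WM = 0.44/1 = 0.4400; mean within-Pro = 2.08/3 = 0.6933.
Geometric mean = √(0.4400 × 0.6933) = 0.5523.
HTMT = 0.4733 / 0.5523 = 0.857.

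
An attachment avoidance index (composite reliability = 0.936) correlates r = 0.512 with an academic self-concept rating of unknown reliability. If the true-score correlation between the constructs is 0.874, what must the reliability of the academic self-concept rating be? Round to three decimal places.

0.367

r_true = r_obs / √(r_xx · r_yy) ⇒ 0.874 = 0.512 / √(0.936 · r_yy).
√(0.936 · r_yy) = 0.512 / 0.874 = 0.5858; 0.936 · r_yy = 0.3432; r_yy = 0.3432 / 0.936 ≈ 0.367.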